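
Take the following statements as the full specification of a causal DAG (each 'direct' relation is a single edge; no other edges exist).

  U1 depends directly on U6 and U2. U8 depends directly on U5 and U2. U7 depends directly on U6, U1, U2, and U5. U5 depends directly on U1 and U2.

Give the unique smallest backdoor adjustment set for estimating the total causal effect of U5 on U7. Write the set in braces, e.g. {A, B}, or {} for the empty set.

{U1, U2}

Variables eligible for adjustment (non-descendants of U5, excluding U5 and U7): {U1, U2, U6}.
Backdoor paths from U5 to U7:
  P1: U5 <- U2 -> U1 <- U6 -> U7
  P2: U5 <- U2 -> U1 -> U7
  P3: U5 <- U2 -> U7
  P4: U5 <- U1 <- U2 -> U7
  P5: U5 <- U1 <- U6 -> U7
  P6: U5 <- U1 -> U7
The empty set is not sufficient: P2 (U5 <- U2 -> U1 -> U7) has no collider blocking it and no conditioned non-collider, so it is open.
Try {U1, U2}:
  P1: blocked at fork node U2 ∈ conditioning set.
  P2: blocked at fork node U2 ∈ conditioning set.
  P3: blocked at fork node U2 ∈ conditioning set.
  P4: blocked at chain node U1 ∈ conditioning set.
  P5: blocked at chain node U1 ∈ conditioning set.
  P6: blocked at fork node U1 ∈ conditioning set.
{U1, U2} contains no descendant of U5 and blocks every backdoor path.
Every element of {U1, U2} is needed (dropping U1 leaves P5 open; dropping U2 leaves P1 open), so no proper subset is valid.
Among all size-2 subsets of the eligible variables, only {U1, U2} blocks every backdoor path, so it is the unique smallest valid adjustment set.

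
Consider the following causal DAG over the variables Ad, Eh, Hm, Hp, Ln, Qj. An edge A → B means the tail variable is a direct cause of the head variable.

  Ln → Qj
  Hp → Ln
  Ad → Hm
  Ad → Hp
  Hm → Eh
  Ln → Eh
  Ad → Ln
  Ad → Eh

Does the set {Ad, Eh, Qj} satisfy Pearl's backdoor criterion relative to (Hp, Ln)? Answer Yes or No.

Backdoor paths from Hp to Ln (paths whose first edge points into Hp):
  P1: Hp <- Ad -> Hm -> Eh <- Ln
  P2: Hp <- Ad -> Ln
  P3: Hp <- Ad -> Eh <- Ln
Condition 1 (no descendant of Hp in the set): FAILS — Eh and Qj are descendants of Hp.
Condition 2 (every backdoor path blocked by {Ad, Eh, Qj}):
  P1: blocked at fork node Ad ∈ conditioning set.
  P2: blocked at fork node Ad ∈ conditioning set.
  P3: blocked at fork node Ad ∈ conditioning set.
{Ad, Eh, Qj} does not satisfy the backdoor criterion.

No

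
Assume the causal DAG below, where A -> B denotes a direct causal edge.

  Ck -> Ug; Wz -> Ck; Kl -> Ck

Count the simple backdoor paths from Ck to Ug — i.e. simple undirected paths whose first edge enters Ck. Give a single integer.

0

A backdoor path from Ck to Ug is any simple undirected path whose first edge points into Ck (i.e. leaves Ck via a parent).
Parents of Ck: {Kl, Wz}.
No simple path from any parent of Ck reaches Ug without revisiting Ck, so there are no backdoor paths.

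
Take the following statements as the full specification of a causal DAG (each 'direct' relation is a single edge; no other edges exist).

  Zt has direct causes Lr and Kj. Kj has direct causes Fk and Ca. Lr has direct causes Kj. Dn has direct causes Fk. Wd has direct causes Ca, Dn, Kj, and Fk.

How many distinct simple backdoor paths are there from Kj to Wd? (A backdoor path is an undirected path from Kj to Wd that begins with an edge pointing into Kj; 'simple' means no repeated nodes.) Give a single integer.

A backdoor path from Kj to Wd is any simple undirected path whose first edge points into Kj (i.e. leaves Kj via a parent).
Parents of Kj: {Ca, Fk}.
Enumerating:
  P1: Kj <- Ca -> Wd
  P2: Kj <- Fk -> Dn -> Wd
  P3: Kj <- Fk -> Wd
That exhausts the simple backdoor paths. Count: 3.

3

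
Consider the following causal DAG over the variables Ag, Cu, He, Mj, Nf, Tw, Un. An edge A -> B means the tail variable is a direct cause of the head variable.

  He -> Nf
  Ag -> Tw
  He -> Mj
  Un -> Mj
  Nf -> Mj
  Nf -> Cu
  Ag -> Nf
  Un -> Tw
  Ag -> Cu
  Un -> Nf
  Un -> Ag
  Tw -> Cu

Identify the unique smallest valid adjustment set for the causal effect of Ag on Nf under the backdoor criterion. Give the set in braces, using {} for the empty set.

{Un}

Variables eligible for adjustment (non-descendants of Ag, excluding Ag and Nf): {He, Un}.
Backdoor paths from Ag to Nf:
  P1: Ag <- Un -> Nf
  P2: Ag <- Un -> Tw -> Cu <- Nf
  P3: Ag <- Un -> Mj <- He -> Nf
  P4: Ag <- Un -> Mj <- Nf
The empty set is not sufficient: P1 (Ag <- Un -> Nf) has no collider blocking it and no conditioned non-collider, so it is open.
Try {Un}:
  P1: blocked at fork node Un ∈ conditioning set.
  P2: blocked at fork node Un ∈ conditioning set.
  P3: blocked at fork node Un ∈ conditioning set.
  P4: blocked at fork node Un ∈ conditioning set.
{Un} contains no descendant of Ag and blocks every backdoor path.
No other singleton works — e.g. {He} leaves P1 open — so {Un} is the unique smallest valid adjustment set.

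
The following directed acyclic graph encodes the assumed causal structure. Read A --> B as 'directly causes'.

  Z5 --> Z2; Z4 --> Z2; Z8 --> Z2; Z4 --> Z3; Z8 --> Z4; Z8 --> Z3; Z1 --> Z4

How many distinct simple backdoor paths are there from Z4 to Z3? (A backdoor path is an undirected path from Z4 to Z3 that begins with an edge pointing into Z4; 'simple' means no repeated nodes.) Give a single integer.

1

A backdoor path from Z4 to Z3 is any simple undirected path whose first edge points into Z4 (i.e. leaves Z4 via a parent).
Parents of Z4: {Z1, Z8}.
Enumerating:
  P1: Z4 <- Z8 -> Z3
That exhausts the simple backdoor paths. Count: 1.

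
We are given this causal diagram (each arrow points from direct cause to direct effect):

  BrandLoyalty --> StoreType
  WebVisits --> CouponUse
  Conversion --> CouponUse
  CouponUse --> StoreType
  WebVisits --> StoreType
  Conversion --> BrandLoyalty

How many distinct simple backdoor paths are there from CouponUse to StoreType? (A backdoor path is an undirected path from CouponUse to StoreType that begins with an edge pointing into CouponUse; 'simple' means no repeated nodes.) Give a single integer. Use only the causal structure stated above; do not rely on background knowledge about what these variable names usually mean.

2

A backdoor path from CouponUse to StoreType is any simple undirected path whose first edge points into CouponUse (i.e. leaves CouponUse via a parent).
Parents of CouponUse: {Conversion, WebVisits}.
Enumerating:
  P1: CouponUse <- Conversion -> BrandLoyalty -> StoreType
  P2: CouponUse <- WebVisits -> StoreType
That exhausts the simple backdoor paths. Count: 2.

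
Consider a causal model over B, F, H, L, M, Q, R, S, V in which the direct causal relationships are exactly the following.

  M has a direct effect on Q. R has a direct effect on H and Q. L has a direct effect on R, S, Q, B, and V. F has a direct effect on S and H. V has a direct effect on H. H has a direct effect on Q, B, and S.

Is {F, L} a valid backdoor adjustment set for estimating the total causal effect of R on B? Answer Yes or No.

Yes

Backdoor paths from R to B (paths whose first edge points into R):
  P1: R <- L -> V -> H -> B
  P2: R <- L -> B
  P3: R <- L -> S <- F -> H -> B
  P4: R <- L -> S <- H -> B
  P5: R <- L -> Q <- H -> B
Condition 1 (no descendant of R in the set): holds — descendants of R are {B, H, Q, S}; none are in {F, L}.
Condition 2 (every backdoor path blocked by {F, L}):
  P1: blocked at fork node L ∈ conditioning set.
  P2: blocked at fork node L ∈ conditioning set.
  P3: blocked at fork node L ∈ conditioning set.
  P4: blocked at fork node L ∈ conditioning set.
  P5: blocked at fork node L ∈ conditioning set.
{F, L} satisfies the backdoor criterion.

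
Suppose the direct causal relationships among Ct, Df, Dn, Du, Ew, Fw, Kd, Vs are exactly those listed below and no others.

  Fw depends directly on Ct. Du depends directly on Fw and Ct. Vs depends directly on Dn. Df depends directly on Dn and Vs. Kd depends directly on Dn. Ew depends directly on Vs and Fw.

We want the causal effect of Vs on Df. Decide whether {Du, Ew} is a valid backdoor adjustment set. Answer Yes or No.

No

Backdoor paths from Vs to Df (paths whose first edge points into Vs):
  P1: Vs <- Dn -> Df
Condition 1 (no descendant of Vs in the set): FAILS — Ew is a descendant of Vs.
Condition 2 (every backdoor path blocked by {Du, Ew}):
  P1: open — no interior node is in the conditioning set.
{Du, Ew} does not satisfy the backdoor criterion.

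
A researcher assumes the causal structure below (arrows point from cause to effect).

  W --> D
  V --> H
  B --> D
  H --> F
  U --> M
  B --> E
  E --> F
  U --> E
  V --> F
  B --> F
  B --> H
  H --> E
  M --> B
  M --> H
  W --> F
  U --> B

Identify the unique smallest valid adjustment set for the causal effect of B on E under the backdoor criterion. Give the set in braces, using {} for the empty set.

{M, U}

Variables eligible for adjustment (non-descendants of B, excluding B and E): {M, U, V, W}.
Backdoor paths from B to E:
  P1: B <- U -> M -> H <- V -> F <- E
  P2: B <- U -> M -> H -> E
  P3: B <- U -> M -> H -> F <- E
  P4: B <- U -> E
  P5: B <- M <- U -> E
  P6: B <- M -> H <- V -> F <- E
  P7: B <- M -> H -> E
  P8: B <- M -> H -> F <- E
The empty set is not sufficient: P2 (B <- U -> M -> H -> E) has no collider blocking it and no conditioned non-collider, so it is open.
Try {M, U}:
  P1: blocked at fork node U ∈ conditioning set.
  P2: blocked at fork node U ∈ conditioning set.
  P3: blocked at fork node U ∈ conditioning set.
  P4: blocked at fork node U ∈ conditioning set.
  P5: blocked at chain node M ∈ conditioning set.
  P6: blocked at fork node M ∈ conditioning set.
  P7: blocked at fork node M ∈ conditioning set.
  P8: blocked at fork node M ∈ conditioning set.
{M, U} contains no descendant of B and blocks every backdoor path.
Every element of {M, U} is needed (dropping M leaves P7 open; dropping U leaves P4 open), so no proper subset is valid.
Among all size-2 subsets of the eligible variables, only {M, U} blocks every backdoor path, so it is the unique smallest valid adjustment set.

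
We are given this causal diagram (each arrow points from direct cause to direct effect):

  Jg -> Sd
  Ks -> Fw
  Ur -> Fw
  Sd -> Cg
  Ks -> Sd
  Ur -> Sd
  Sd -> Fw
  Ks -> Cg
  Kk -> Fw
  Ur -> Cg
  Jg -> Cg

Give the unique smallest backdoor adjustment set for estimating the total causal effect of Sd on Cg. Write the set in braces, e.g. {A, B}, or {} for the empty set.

Variables eligible for adjustment (non-descendants of Sd, excluding Sd and Cg): {Jg, Kk, Ks, Ur}.
Backdoor paths from Sd to Cg:
  P1: Sd <- Ks -> Cg
  P2: Sd <- Ks -> Fw <- Ur -> Cg
  P3: Sd <- Jg -> Cg
  P4: Sd <- Ur -> Cg
  P5: Sd <- Ur -> Fw <- Ks -> Cg
The empty set is not sufficient: P1 (Sd <- Ks -> Cg) has no collider blocking it and no conditioned non-collider, so it is open.
Try {Jg, Ks, Ur}:
  P1: blocked at fork node Ks ∈ conditioning set.
  P2: blocked at fork node Ks ∈ conditioning set.
  P3: blocked at fork node Jg ∈ conditioning set.
  P4: blocked at fork node Ur ∈ conditioning set.
  P5: blocked at fork node Ur ∈ conditioning set.
{Jg, Ks, Ur} contains no descendant of Sd and blocks every backdoor path.
Every element of {Jg, Ks, Ur} is needed (dropping Jg leaves P3 open; dropping Ks leaves P1 open; dropping Ur leaves P4 open), so no proper subset is valid.
Among all size-3 subsets of the eligible variables, only {Jg, Ks, Ur} blocks every backdoor path, so it is the unique smallest valid adjustment set.

{Jg, Ks, Ur}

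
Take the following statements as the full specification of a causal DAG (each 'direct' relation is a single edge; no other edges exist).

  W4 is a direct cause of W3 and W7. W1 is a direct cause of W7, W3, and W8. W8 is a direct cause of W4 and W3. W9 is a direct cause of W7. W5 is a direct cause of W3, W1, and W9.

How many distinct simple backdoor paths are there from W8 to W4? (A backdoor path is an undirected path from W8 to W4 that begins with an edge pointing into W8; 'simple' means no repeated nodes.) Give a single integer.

6

A backdoor path from W8 to W4 is any simple undirected path whose first edge points into W8 (i.e. leaves W8 via a parent).
Parents of W8: {W1}.
Enumerating:
  P1: W8 <- W1 <- W5 -> W9 -> W7 <- W4
  P2: W8 <- W1 <- W5 -> W3 <- W4
  P3: W8 <- W1 -> W7 <- W4
  P4: W8 <- W1 -> W7 <- W9 <- W5 -> W3 <- W4
  P5: W8 <- W1 -> W3 <- W5 -> W9 -> W7 <- W4
  P6: W8 <- W1 -> W3 <- W4
That exhausts the simple backdoor paths. Count: 6.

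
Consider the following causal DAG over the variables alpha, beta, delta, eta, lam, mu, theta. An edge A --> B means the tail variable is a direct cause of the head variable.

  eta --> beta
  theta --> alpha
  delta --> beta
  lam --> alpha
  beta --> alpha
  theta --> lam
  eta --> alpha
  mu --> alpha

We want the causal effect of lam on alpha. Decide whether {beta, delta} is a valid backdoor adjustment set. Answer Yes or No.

No

Backdoor paths from lam to alpha (paths whose first edge points into lam):
  P1: lam <- theta -> alpha
Condition 1 (no descendant of lam in the set): holds — descendants of lam are {alpha}; none are in {beta, delta}.
Condition 2 (every backdoor path blocked by {beta, delta}):
  P1: open — no interior node is in the conditioning set.
{beta, delta} does not satisfy the backdoor criterion.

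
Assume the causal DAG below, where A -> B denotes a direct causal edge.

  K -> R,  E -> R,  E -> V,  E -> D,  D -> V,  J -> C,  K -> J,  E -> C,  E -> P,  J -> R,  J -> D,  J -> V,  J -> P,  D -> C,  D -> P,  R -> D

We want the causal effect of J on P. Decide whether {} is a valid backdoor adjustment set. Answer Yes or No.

No

Backdoor paths from J to P (paths whose first edge points into J):
  P1: J <- K -> R <- E -> D -> P
  P2: J <- K -> R <- E -> C <- D -> P
  P3: J <- K -> R <- E -> V <- D -> P
  P4: J <- K -> R <- E -> P
  P5: J <- K -> R -> D <- E -> P
  P6: J <- K -> R -> D -> C <- E -> P
  P7: J <- K -> R -> D -> V <- E -> P
  P8: J <- K -> R -> D -> P
Condition 1 (no descendant of J in the set): holds — descendants of J are {C, D, P, R, V}; none are in {}.
Condition 2 (every backdoor path blocked by {}):
  P1: blocked at collider R (neither it nor any descendant is in the conditioning set).
  P2: blocked at collider R (neither it nor any descendant is in the conditioning set).
  P3: blocked at collider R (neither it nor any descendant is in the conditioning set).
  P4: blocked at collider R (neither it nor any descendant is in the conditioning set).
  P5: blocked at collider D (neither it nor any descendant is in the conditioning set).
  P6: blocked at collider C (neither it nor any descendant is in the conditioning set).
  P7: blocked at collider V (neither it nor any descendant is in the conditioning set).
  P8: open — no interior node is in the conditioning set.
{} does not satisfy the backdoor criterion.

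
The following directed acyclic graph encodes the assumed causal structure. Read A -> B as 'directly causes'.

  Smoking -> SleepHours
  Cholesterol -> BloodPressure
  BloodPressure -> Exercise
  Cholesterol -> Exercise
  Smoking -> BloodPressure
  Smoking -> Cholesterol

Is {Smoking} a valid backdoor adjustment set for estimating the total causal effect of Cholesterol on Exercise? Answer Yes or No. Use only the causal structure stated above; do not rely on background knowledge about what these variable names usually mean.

Yes

Backdoor paths from Cholesterol to Exercise (paths whose first edge points into Cholesterol):
  P1: Cholesterol <- Smoking -> BloodPressure -> Exercise
Condition 1 (no descendant of Cholesterol in the set): holds — descendants of Cholesterol are {BloodPressure, Exercise}; none are in {Smoking}.
Condition 2 (every backdoor path blocked by {Smoking}):
  P1: blocked at fork node Smoking ∈ conditioning set.
{Smoking} satisfies the backdoor criterion.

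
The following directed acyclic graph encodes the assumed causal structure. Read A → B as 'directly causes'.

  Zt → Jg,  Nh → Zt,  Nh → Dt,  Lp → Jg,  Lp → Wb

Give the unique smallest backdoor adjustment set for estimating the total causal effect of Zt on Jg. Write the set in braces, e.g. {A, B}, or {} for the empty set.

Variables eligible for adjustment (non-descendants of Zt, excluding Zt and Jg): {Dt, Lp, Nh, Wb}.
Backdoor paths from Zt to Jg:
  (none)
With no backdoor paths the empty set already satisfies the criterion, and it is trivially minimal.

{}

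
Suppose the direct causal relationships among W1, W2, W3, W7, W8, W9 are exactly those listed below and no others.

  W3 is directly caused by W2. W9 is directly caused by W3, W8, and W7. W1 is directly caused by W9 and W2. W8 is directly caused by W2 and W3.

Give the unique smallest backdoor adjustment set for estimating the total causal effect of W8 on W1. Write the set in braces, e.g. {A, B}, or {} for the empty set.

Variables eligible for adjustment (non-descendants of W8, excluding W8 and W1): {W2, W3, W7}.
Backdoor paths from W8 to W1:
  P1: W8 <- W2 -> W3 -> W9 -> W1
  P2: W8 <- W2 -> W1
  P3: W8 <- W3 <- W2 -> W1
  P4: W8 <- W3 -> W9 -> W1
The empty set is not sufficient: P1 (W8 <- W2 -> W3 -> W9 -> W1) has no collider blocking it and no conditioned non-collider, so it is open.
Try {W2, W3}:
  P1: blocked at fork node W2 ∈ conditioning set.
  P2: blocked at fork node W2 ∈ conditioning set.
  P3: blocked at chain node W3 ∈ conditioning set.
  P4: blocked at fork node W3 ∈ conditioning set.
{W2, W3} contains no descendant of W8 and blocks every backdoor path.
Every element of {W2, W3} is needed (dropping W2 leaves P2 open; dropping W3 leaves P4 open), so no proper subset is valid.
Among all size-2 subsets of the eligible variables, only {W2, W3} blocks every backdoor path, so it is the unique smallest valid adjustment set.

{W2, W3}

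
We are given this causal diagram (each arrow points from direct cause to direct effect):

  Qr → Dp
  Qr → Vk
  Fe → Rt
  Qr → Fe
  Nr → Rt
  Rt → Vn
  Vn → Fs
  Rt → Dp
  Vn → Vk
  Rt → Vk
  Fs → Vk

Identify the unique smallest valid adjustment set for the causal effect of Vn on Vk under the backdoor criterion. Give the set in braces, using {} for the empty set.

Variables eligible for adjustment (non-descendants of Vn, excluding Vn and Vk): {Dp, Fe, Nr, Qr, Rt}.
Backdoor paths from Vn to Vk:
  P1: Vn <- Rt <- Fe <- Qr -> Vk
  P2: Vn <- Rt -> Dp <- Qr -> Vk
  P3: Vn <- Rt -> Vk
The empty set is not sufficient: P1 (Vn <- Rt <- Fe <- Qr -> Vk) has no collider blocking it and no conditioned non-collider, so it is open.
Try {Rt}:
  P1: blocked at chain node Rt ∈ conditioning set.
  P2: blocked at fork node Rt ∈ conditioning set.
  P3: blocked at fork node Rt ∈ conditioning set.
{Rt} contains no descendant of Vn and blocks every backdoor path.
No other singleton works — e.g. {Qr} leaves P3 open — so {Rt} is the unique smallest valid adjustment set.

{Rt}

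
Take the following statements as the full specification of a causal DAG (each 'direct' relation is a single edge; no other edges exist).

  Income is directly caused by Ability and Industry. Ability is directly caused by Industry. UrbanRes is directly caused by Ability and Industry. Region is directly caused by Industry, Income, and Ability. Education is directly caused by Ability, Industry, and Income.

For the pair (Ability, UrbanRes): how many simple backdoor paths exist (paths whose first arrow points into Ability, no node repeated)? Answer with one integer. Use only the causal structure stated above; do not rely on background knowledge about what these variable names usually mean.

A backdoor path from Ability to UrbanRes is any simple undirected path whose first edge points into Ability (i.e. leaves Ability via a parent).
Parents of Ability: {Industry}.
Enumerating:
  P1: Ability <- Industry -> UrbanRes
That exhausts the simple backdoor paths. Count: 1.

1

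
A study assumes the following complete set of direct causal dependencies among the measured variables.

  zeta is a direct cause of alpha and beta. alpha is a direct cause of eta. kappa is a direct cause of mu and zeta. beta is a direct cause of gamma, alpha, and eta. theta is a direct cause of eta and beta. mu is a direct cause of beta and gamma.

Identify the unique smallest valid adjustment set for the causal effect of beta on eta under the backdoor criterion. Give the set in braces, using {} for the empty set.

Variables eligible for adjustment (non-descendants of beta, excluding beta and eta): {kappa, mu, theta, zeta}.
Backdoor paths from beta to eta:
  P1: beta <- mu <- kappa -> zeta -> alpha -> eta
  P2: beta <- zeta -> alpha -> eta
  P3: beta <- theta -> eta
The empty set is not sufficient: P1 (beta <- mu <- kappa -> zeta -> alpha -> eta) has no collider blocking it and no conditioned non-collider, so it is open.
Try {theta, zeta}:
  P1: blocked at chain node zeta ∈ conditioning set.
  P2: blocked at fork node zeta ∈ conditioning set.
  P3: blocked at fork node theta ∈ conditioning set.
{theta, zeta} contains no descendant of beta and blocks every backdoor path.
Every element of {theta, zeta} is needed (dropping theta leaves P3 open; dropping zeta leaves P1 open), so no proper subset is valid.
Among all size-2 subsets of the eligible variables, only {theta, zeta} blocks every backdoor path, so it is the unique smallest valid adjustment set.

{theta, zeta}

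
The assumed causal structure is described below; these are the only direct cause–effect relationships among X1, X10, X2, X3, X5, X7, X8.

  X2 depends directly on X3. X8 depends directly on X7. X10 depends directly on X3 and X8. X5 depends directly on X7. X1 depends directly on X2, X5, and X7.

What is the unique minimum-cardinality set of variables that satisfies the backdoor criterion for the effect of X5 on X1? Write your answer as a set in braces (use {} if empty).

{X7}

Variables eligible for adjustment (non-descendants of X5, excluding X5 and X1): {X10, X2, X3, X7, X8}.
Backdoor paths from X5 to X1:
  P1: X5 <- X7 -> X8 -> X10 <- X3 -> X2 -> X1
  P2: X5 <- X7 -> X1
The empty set is not sufficient: P2 (X5 <- X7 -> X1) has no collider blocking it and no conditioned non-collider, so it is open.
Try {X7}:
  P1: blocked at fork node X7 ∈ conditioning set.
  P2: blocked at fork node X7 ∈ conditioning set.
{X7} contains no descendant of X5 and blocks every backdoor path.
No other singleton works — e.g. {X3} leaves P2 open — so {X7} is the unique smallest valid adjustment set.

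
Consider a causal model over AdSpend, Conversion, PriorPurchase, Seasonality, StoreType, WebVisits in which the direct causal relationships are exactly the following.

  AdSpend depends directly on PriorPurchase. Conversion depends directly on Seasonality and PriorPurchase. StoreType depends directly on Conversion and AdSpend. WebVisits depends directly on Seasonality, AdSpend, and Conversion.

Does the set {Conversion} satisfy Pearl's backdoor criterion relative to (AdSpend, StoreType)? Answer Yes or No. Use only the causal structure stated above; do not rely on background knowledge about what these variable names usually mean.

Backdoor paths from AdSpend to StoreType (paths whose first edge points into AdSpend):
  P1: AdSpend <- PriorPurchase -> Conversion -> StoreType
Condition 1 (no descendant of AdSpend in the set): holds — descendants of AdSpend are {StoreType, WebVisits}; none are in {Conversion}.
Condition 2 (every backdoor path blocked by {Conversion}):
  P1: blocked at chain node Conversion ∈ conditioning set.
{Conversion} satisfies the backdoor criterion.

Yes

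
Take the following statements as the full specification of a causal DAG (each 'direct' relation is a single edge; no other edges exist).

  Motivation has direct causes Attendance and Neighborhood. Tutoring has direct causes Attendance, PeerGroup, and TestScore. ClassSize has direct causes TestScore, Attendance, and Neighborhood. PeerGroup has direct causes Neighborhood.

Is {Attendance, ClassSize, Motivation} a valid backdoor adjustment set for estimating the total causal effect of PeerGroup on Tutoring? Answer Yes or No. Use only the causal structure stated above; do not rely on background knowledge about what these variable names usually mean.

No

Backdoor paths from PeerGroup to Tutoring (paths whose first edge points into PeerGroup):
  P1: PeerGroup <- Neighborhood -> ClassSize <- TestScore -> Tutoring
  P2: PeerGroup <- Neighborhood -> ClassSize <- Attendance -> Tutoring
  P3: PeerGroup <- Neighborhood -> Motivation <- Attendance -> Tutoring
  P4: PeerGroup <- Neighborhood -> Motivation <- Attendance -> ClassSize <- TestScore -> Tutoring
Condition 1 (no descendant of PeerGroup in the set): holds — descendants of PeerGroup are {Tutoring}; none are in {Attendance, ClassSize, Motivation}.
Condition 2 (every backdoor path blocked by {Attendance, ClassSize, Motivation}):
  P1: open — collider(s) ClassSize are conditioned on (or have a conditioned descendant) and no non-collider on the path is in the set.
  P2: blocked at fork node Attendance ∈ conditioning set.
  P3: blocked at fork node Attendance ∈ conditioning set.
  P4: blocked at fork node Attendance ∈ conditioning set.
{Attendance, ClassSize, Motivation} does not satisfy the backdoor criterion.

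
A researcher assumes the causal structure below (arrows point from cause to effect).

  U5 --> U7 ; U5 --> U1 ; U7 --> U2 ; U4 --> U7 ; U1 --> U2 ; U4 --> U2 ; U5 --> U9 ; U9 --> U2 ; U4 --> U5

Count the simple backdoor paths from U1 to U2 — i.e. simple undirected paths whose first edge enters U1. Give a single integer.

A backdoor path from U1 to U2 is any simple undirected path whose first edge points into U1 (i.e. leaves U1 via a parent).
Parents of U1: {U5}.
Enumerating:
  P1: U1 <- U5 <- U4 -> U7 -> U2
  P2: U1 <- U5 <- U4 -> U2
  P3: U1 <- U5 -> U7 <- U4 -> U2
  P4: U1 <- U5 -> U7 -> U2
  P5: U1 <- U5 -> U9 -> U2
That exhausts the simple backdoor paths. Count: 5.

5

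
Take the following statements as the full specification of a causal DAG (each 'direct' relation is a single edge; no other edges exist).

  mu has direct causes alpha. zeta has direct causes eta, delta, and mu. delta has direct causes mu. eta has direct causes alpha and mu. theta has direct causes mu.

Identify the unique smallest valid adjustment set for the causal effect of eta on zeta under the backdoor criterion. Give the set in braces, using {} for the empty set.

{mu}

Variables eligible for adjustment (non-descendants of eta, excluding eta and zeta): {alpha, delta, mu, theta}.
Backdoor paths from eta to zeta:
  P1: eta <- alpha -> mu -> delta -> zeta
  P2: eta <- alpha -> mu -> zeta
  P3: eta <- mu -> delta -> zeta
  P4: eta <- mu -> zeta
The empty set is not sufficient: P1 (eta <- alpha -> mu -> delta -> zeta) has no collider blocking it and no conditioned non-collider, so it is open.
Try {mu}:
  P1: blocked at chain node mu ∈ conditioning set.
  P2: blocked at chain node mu ∈ conditioning set.
  P3: blocked at fork node mu ∈ conditioning set.
  P4: blocked at fork node mu ∈ conditioning set.
{mu} contains no descendant of eta and blocks every backdoor path.
No other singleton works — e.g. {alpha} leaves P3 open — so {mu} is the unique smallest valid adjustment set.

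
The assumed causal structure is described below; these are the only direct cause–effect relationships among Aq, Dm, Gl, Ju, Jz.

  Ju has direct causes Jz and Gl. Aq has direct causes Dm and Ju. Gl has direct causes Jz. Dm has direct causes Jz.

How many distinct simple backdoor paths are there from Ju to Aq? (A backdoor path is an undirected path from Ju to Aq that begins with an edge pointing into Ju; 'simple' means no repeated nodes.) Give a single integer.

A backdoor path from Ju to Aq is any simple undirected path whose first edge points into Ju (i.e. leaves Ju via a parent).
Parents of Ju: {Gl, Jz}.
Enumerating:
  P1: Ju <- Jz -> Dm -> Aq
  P2: Ju <- Gl <- Jz -> Dm -> Aq
That exhausts the simple backdoor paths. Count: 2.

2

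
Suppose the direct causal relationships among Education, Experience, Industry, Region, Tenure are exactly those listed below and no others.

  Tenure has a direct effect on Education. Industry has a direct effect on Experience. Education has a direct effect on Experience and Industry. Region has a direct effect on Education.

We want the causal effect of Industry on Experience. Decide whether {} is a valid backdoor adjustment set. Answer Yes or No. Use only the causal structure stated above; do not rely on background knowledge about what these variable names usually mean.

No

Backdoor paths from Industry to Experience (paths whose first edge points into Industry):
  P1: Industry <- Education -> Experience
Condition 1 (no descendant of Industry in the set): holds — descendants of Industry are {Experience}; none are in {}.
Condition 2 (every backdoor path blocked by {}):
  P1: open — no interior node is in the conditioning set.
{} does not satisfy the backdoor criterion.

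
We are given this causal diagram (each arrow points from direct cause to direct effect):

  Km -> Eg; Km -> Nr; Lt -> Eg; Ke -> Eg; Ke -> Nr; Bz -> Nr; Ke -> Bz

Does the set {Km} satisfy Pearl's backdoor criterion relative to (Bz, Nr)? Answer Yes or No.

No

Backdoor paths from Bz to Nr (paths whose first edge points into Bz):
  P1: Bz <- Ke -> Nr
  P2: Bz <- Ke -> Eg <- Km -> Nr
Condition 1 (no descendant of Bz in the set): holds — descendants of Bz are {Nr}; none are in {Km}.
Condition 2 (every backdoor path blocked by {Km}):
  P1: open — no interior node is in the conditioning set.
  P2: blocked at collider Eg (neither it nor any descendant is in the conditioning set).
{Km} does not satisfy the backdoor criterion.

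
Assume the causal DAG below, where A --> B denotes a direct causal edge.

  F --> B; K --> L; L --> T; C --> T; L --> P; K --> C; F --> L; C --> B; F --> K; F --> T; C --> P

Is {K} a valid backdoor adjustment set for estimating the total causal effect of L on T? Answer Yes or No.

Backdoor paths from L to T (paths whose first edge points into L):
  P1: L <- F -> K -> C -> T
  P2: L <- F -> T
  P3: L <- F -> B <- C -> T
  P4: L <- K <- F -> T
  P5: L <- K <- F -> B <- C -> T
  P6: L <- K -> C -> T
  P7: L <- K -> C -> B <- F -> T
Condition 1 (no descendant of L in the set): holds — descendants of L are {P, T}; none are in {K}.
Condition 2 (every backdoor path blocked by {K}):
  P1: blocked at chain node K ∈ conditioning set.
  P2: open — no interior node is in the conditioning set.
  P3: blocked at collider B (neither it nor any descendant is in the conditioning set).
  P4: blocked at chain node K ∈ conditioning set.
  P5: blocked at chain node K ∈ conditioning set.
  P6: blocked at fork node K ∈ conditioning set.
  P7: blocked at fork node K ∈ conditioning set.
{K} does not satisfy the backdoor criterion.

No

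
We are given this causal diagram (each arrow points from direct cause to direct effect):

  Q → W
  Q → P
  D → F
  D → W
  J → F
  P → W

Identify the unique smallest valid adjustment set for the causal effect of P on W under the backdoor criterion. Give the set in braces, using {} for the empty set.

Variables eligible for adjustment (non-descendants of P, excluding P and W): {D, F, J, Q}.
Backdoor paths from P to W:
  P1: P <- Q -> W
The empty set is not sufficient: P1 (P <- Q -> W) has no collider blocking it and no conditioned non-collider, so it is open.
Try {Q}:
  P1: blocked at fork node Q ∈ conditioning set.
{Q} contains no descendant of P and blocks every backdoor path.
No other singleton works — e.g. {D} leaves P1 open — so {Q} is the unique smallest valid adjustment set.

{Q}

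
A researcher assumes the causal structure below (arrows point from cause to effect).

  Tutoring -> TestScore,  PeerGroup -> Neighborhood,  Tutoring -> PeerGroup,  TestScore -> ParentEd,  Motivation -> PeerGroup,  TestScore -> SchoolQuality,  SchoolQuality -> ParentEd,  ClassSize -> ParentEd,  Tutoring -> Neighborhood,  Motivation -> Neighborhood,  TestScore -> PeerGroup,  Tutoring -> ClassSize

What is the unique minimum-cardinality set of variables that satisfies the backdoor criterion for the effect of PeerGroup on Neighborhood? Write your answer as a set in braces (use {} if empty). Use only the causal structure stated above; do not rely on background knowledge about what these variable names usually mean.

Variables eligible for adjustment (non-descendants of PeerGroup, excluding PeerGroup and Neighborhood): {ClassSize, Motivation, ParentEd, SchoolQuality, TestScore, Tutoring}.
Backdoor paths from PeerGroup to Neighborhood:
  P1: PeerGroup <- Tutoring -> Neighborhood
  P2: PeerGroup <- TestScore <- Tutoring -> Neighborhood
  P3: PeerGroup <- TestScore -> SchoolQuality -> ParentEd <- ClassSize <- Tutoring -> Neighborhood
  P4: PeerGroup <- TestScore -> ParentEd <- ClassSize <- Tutoring -> Neighborhood
  P5: PeerGroup <- Motivation -> Neighborhood
The empty set is not sufficient: P1 (PeerGroup <- Tutoring -> Neighborhood) has no collider blocking it and no conditioned non-collider, so it is open.
Try {Motivation, Tutoring}:
  P1: blocked at fork node Tutoring ∈ conditioning set.
  P2: blocked at fork node Tutoring ∈ conditioning set.
  P3: blocked at collider ParentEd (neither it nor any descendant is in the conditioning set).
  P4: blocked at collider ParentEd (neither it nor any descendant is in the conditioning set).
  P5: blocked at fork node Motivation ∈ conditioning set.
{Motivation, Tutoring} contains no descendant of PeerGroup and blocks every backdoor path.
Every element of {Motivation, Tutoring} is needed (dropping Motivation leaves P5 open; dropping Tutoring leaves P1 open), so no proper subset is valid.
Among all size-2 subsets of the eligible variables, only {Motivation, Tutoring} blocks every backdoor path, so it is the unique smallest valid adjustment set.

{Motivation, Tutoring}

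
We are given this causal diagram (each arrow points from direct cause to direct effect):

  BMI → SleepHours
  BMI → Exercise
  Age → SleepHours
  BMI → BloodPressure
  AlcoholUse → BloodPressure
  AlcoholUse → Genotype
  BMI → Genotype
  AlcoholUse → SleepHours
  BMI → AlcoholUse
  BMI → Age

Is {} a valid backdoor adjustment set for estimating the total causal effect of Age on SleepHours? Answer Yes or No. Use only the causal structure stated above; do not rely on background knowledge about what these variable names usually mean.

No

Backdoor paths from Age to SleepHours (paths whose first edge points into Age):
  P1: Age <- BMI -> AlcoholUse -> SleepHours
  P2: Age <- BMI -> Genotype <- AlcoholUse -> SleepHours
  P3: Age <- BMI -> BloodPressure <- AlcoholUse -> SleepHours
  P4: Age <- BMI -> SleepHours
Condition 1 (no descendant of Age in the set): holds — descendants of Age are {SleepHours}; none are in {}.
Condition 2 (every backdoor path blocked by {}):
  P1: open — no interior node is in the conditioning set.
  P2: blocked at collider Genotype (neither it nor any descendant is in the conditioning set).
  P3: blocked at collider BloodPressure (neither it nor any descendant is in the conditioning set).
  P4: open — no interior node is in the conditioning set.
{} does not satisfy the backdoor criterion.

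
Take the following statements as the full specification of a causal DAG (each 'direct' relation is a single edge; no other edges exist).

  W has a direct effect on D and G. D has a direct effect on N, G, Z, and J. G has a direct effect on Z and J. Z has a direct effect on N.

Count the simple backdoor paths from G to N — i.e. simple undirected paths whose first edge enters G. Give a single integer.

4

A backdoor path from G to N is any simple undirected path whose first edge points into G (i.e. leaves G via a parent).
Parents of G: {D, W}.
Enumerating:
  P1: G <- W -> D -> Z -> N
  P2: G <- W -> D -> N
  P3: G <- D -> Z -> N
  P4: G <- D -> N
That exhausts the simple backdoor paths. Count: 4.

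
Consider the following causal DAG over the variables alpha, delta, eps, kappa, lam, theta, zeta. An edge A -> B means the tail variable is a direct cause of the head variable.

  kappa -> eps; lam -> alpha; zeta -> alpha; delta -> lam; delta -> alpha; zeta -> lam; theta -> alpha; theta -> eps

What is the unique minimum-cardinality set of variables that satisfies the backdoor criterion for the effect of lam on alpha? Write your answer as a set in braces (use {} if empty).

{delta, zeta}

Variables eligible for adjustment (non-descendants of lam, excluding lam and alpha): {delta, eps, kappa, theta, zeta}.
Backdoor paths from lam to alpha:
  P1: lam <- delta -> alpha
  P2: lam <- zeta -> alpha
The empty set is not sufficient: P1 (lam <- delta -> alpha) has no collider blocking it and no conditioned non-collider, so it is open.
Try {delta, zeta}:
  P1: blocked at fork node delta ∈ conditioning set.
  P2: blocked at fork node zeta ∈ conditioning set.
{delta, zeta} contains no descendant of lam and blocks every backdoor path.
Every element of {delta, zeta} is needed (dropping delta leaves P1 open; dropping zeta leaves P2 open), so no proper subset is valid.
Among all size-2 subsets of the eligible variables, only {delta, zeta} blocks every backdoor path, so it is the unique smallest valid adjustment set.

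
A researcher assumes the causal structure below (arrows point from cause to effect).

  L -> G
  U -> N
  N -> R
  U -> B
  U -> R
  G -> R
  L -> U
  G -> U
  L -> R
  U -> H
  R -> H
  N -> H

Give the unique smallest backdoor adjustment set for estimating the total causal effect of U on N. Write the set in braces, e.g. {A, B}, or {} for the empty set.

{}

Variables eligible for adjustment (non-descendants of U, excluding U and N): {G, L}.
Backdoor paths from U to N:
  P1: U <- L -> G -> R <- N
  P2: U <- L -> G -> R -> H <- N
  P3: U <- L -> R <- N
  P4: U <- L -> R -> H <- N
  P5: U <- G <- L -> R <- N
  P6: U <- G <- L -> R -> H <- N
  P7: U <- G -> R <- N
  P8: U <- G -> R -> H <- N
Each backdoor path contains an unconditioned collider, so every path is already blocked with the empty conditioning set:
  P1: blocked at collider R (neither it nor any descendant is in the conditioning set).
  P2: blocked at collider H (neither it nor any descendant is in the conditioning set).
  P3: blocked at collider R (neither it nor any descendant is in the conditioning set).
  P4: blocked at collider H (neither it nor any descendant is in the conditioning set).
  P5: blocked at collider R (neither it nor any descendant is in the conditioning set).
  P6: blocked at collider H (neither it nor any descendant is in the conditioning set).
  P7: blocked at collider R (neither it nor any descendant is in the conditioning set).
  P8: blocked at collider H (neither it nor any descendant is in the conditioning set).
The empty set is therefore the unique smallest valid set.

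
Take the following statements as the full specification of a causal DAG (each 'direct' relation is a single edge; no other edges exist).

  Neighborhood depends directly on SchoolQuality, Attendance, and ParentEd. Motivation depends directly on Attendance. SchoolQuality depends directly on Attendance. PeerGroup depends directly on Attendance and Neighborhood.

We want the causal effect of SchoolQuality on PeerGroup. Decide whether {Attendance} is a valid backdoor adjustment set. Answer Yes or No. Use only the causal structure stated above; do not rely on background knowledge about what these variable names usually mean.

Yes

Backdoor paths from SchoolQuality to PeerGroup (paths whose first edge points into SchoolQuality):
  P1: SchoolQuality <- Attendance -> Neighborhood -> PeerGroup
  P2: SchoolQuality <- Attendance -> PeerGroup
Condition 1 (no descendant of SchoolQuality in the set): holds — descendants of SchoolQuality are {Neighborhood, PeerGroup}; none are in {Attendance}.
Condition 2 (every backdoor path blocked by {Attendance}):
  P1: blocked at fork node Attendance ∈ conditioning set.
  P2: blocked at fork node Attendance ∈ conditioning set.
{Attendance} satisfies the backdoor criterion.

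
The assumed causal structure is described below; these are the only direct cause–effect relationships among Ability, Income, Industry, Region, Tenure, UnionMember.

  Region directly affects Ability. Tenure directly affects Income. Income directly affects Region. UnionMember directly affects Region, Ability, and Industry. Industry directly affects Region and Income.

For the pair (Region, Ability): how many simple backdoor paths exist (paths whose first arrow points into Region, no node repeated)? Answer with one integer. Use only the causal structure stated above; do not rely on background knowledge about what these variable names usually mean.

3

A backdoor path from Region to Ability is any simple undirected path whose first edge points into Region (i.e. leaves Region via a parent).
Parents of Region: {Income, Industry, UnionMember}.
Enumerating:
  P1: Region <- UnionMember -> Ability
  P2: Region <- Industry <- UnionMember -> Ability
  P3: Region <- Income <- Industry <- UnionMember -> Ability
That exhausts the simple backdoor paths. Count: 3.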